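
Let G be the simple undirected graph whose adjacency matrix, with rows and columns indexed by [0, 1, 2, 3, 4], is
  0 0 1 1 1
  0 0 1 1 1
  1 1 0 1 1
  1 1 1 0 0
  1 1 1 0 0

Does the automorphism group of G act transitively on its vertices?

No

Vertex 2 is the only vertex of degree 4, so every automorphism fixes it; G is not vertex-transitive.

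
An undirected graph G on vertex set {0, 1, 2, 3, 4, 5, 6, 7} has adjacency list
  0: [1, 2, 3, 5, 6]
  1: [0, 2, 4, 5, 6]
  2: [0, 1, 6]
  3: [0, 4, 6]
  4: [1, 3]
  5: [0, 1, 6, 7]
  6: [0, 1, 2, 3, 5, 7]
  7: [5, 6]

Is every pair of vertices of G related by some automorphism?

Vertex 5 is the only vertex of degree 4, so every automorphism fixes it; G is not vertex-transitive.

No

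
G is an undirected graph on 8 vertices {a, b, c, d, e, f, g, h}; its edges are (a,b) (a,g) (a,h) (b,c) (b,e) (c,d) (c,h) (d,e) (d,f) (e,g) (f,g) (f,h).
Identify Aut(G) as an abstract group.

the hyperoctahedral group B_3

G is 3-regular and bipartite on 2^3 = 8 vertices with girth 4; it is the hypercube graph Q_3. The symmetry group of the 3-cube is the hyperoctahedral group B_3 = Z_2 ≀ S_3, of order 2^3·3! = 48.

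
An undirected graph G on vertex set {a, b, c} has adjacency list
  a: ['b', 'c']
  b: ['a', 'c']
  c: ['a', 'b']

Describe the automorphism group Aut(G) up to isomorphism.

S_3

Every vertex has degree 2, so G is the complete graph K_3. Any permutation of the 3 vertices preserves K_3, so Aut(K_3) = S_3 of order 3! = 6.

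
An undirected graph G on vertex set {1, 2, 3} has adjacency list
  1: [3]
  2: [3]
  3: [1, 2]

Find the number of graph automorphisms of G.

2

The degree sequence is [1, 1, 2]; the two degree-1 vertices 1 and 2 are the ends of a path, so G = P_3. A path has exactly one nontrivial symmetry — reversal — giving Aut(G) of order 2.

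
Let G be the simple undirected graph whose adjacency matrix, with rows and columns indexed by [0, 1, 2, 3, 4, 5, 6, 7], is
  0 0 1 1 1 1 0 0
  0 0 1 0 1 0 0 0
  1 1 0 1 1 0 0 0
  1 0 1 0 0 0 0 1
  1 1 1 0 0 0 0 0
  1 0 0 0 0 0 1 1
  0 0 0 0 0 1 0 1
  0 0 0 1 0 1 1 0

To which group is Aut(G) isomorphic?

Degrees alone do not determine every vertex (e.g. 0 and 2 both have degree 4), but their neighbour-degree multisets differ: N(0) has degrees [3, 3, 3, 4] while N(2) has degrees [2, 3, 3, 4]. Repeating this refinement separates all vertices, so the only automorphism is the identity.

1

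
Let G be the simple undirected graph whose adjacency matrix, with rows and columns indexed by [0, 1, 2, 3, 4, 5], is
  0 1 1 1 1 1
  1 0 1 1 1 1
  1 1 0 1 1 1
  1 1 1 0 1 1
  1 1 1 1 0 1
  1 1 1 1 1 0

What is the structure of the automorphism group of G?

the symmetric group on 6 letters

Every vertex has degree 5, so G is the complete graph K_6. Every bijection on the vertex set is an automorphism of K_6; hence Aut(K_6) ≅ S_6, order 720.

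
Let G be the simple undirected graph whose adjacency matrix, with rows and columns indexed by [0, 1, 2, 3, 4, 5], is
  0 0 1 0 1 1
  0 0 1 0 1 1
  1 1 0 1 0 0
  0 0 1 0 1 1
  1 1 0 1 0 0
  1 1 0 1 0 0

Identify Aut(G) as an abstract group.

(S_3 × S_3) ⋊ Z_2

G is 3-regular and bipartite with parts {2, 4, 5} and {0, 1, 3} (each part is independent and every cross-pair is an edge), so G = K_{3,3}. Aut(K_{3,3}) is the wreath product S_3 ≀ Z_2: permute within each part, then optionally swap the parts; |Aut| = 2·(3!)² = 72.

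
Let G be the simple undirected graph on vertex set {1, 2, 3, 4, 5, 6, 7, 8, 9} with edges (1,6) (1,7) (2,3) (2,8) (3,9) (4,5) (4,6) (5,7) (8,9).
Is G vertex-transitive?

No

G has two connected components, {1, 4, 5, 6, 7} and {2, 3, 8, 9}; each is 2-regular, so G = C_5 ⊔ C_4. The orbit of 1 under Aut(G) is {1, 4, 5, 6, 7}, which does not contain 2, so G is not vertex-transitive.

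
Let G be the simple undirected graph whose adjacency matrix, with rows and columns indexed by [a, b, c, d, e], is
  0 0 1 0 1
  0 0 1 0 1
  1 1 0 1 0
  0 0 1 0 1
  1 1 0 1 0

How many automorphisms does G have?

12

The vertices split by degree into {c, e} (degree 3) and {a, b, d} (degree 2); every edge runs between the two parts, so G is the complete bipartite graph K_{2,3}. The parts have unequal sizes, so no automorphism swaps them; each part is permuted independently, giving S_3 × S_2 of order 3!·2! = 12.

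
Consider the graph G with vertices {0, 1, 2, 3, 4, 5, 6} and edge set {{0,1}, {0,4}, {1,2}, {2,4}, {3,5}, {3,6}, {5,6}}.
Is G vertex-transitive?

No

G has two connected components, {0, 1, 2, 4} and {3, 5, 6}; each is 2-regular, so G = C_4 ⊔ C_3. The orbit of 0 under Aut(G) is {0, 1, 2, 4}, which does not contain 3, so G is not vertex-transitive.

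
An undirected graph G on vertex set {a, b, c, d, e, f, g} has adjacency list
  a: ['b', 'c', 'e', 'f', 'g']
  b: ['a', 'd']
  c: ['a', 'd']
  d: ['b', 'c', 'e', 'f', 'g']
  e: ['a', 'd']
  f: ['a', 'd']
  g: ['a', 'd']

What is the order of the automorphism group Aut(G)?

240

The vertices split by degree into {a, d} (degree 5) and {b, c, e, f, g} (degree 2); every edge runs between the two parts, so G is the complete bipartite graph K_{2,5}. Automorphisms preserve the bipartition setwise (since the parts differ in size) and act as S_5 × S_2 within it; |Aut| = 240.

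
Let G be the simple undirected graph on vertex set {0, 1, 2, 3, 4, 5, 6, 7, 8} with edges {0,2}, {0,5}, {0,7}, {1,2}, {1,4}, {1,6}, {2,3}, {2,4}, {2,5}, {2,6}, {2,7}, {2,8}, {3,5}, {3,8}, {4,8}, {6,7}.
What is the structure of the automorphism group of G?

Vertex 2 is the unique vertex of degree 8; the remaining 8 vertices each have degree 3 and induce a cycle, so G is the wheel on 9 vertices with hub 2. Every automorphism fixes the hub and acts on the rim 8-cycle, so Aut(G) ≅ Aut(C_8) = D_8 of order 16.

D_8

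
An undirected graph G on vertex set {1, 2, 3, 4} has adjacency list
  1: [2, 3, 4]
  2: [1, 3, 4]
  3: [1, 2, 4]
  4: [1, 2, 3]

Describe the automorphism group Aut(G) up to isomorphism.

the symmetric group on 4 letters

All 4 vertices are pairwise adjacent: G = K_4. Any permutation of the 4 vertices preserves K_4, so Aut(K_4) = S_4 of order 4! = 24.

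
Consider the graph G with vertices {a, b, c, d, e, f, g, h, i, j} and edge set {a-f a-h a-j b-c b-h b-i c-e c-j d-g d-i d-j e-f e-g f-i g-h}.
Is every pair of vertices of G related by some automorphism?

G is 3-regular on 10 vertices with no triangles and no 4-cycles (girth 5): this is the Petersen graph. Viewing the Petersen graph as the Kneser graph K(5,2) — vertices are 2-subsets of {1,…,5}, edges join disjoint pairs — its automorphisms are exactly the permutations of the 5-element set, so Aut ≅ S_5 of order 120. Under this action every vertex can be carried to every other, so G is vertex-transitive.

Yes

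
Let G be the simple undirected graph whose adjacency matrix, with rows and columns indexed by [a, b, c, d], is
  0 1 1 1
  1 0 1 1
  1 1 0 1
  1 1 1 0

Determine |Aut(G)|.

All 4 vertices are pairwise adjacent: G = K_4. Any permutation of the 4 vertices preserves K_4, so Aut(K_4) = S_4 of order 4! = 24.

24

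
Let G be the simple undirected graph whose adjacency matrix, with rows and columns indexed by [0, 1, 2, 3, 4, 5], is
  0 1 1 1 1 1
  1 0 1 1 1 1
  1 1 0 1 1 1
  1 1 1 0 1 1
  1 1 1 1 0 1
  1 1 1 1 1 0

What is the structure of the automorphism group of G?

S_6

Every vertex has degree 5, so G is the complete graph K_6. Every bijection on the vertex set is an automorphism of K_6; hence Aut(K_6) ≅ S_6, order 720.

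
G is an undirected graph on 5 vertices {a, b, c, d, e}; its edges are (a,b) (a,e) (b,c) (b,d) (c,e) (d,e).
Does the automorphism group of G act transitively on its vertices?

Automorphisms preserve degree, but G has vertices of degree 2 and vertices of degree 3; no automorphism maps one to the other, so G is not vertex-transitive.

No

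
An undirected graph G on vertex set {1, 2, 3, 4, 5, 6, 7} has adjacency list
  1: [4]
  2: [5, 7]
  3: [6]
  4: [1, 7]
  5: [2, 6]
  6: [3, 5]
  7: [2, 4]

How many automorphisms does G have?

2

The degree sequence is [1, 2, 1, 2, 2, 2, 2]; the two degree-1 vertices 1 and 3 are the ends of a path, so G = P_7. A path has exactly one nontrivial symmetry — reversal — giving Aut(G) of order 2.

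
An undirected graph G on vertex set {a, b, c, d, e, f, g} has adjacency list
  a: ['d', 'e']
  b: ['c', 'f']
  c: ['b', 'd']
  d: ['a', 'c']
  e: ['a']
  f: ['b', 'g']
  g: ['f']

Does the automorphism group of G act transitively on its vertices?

Automorphisms preserve degree, but G has vertices of degree 1 and vertices of degree 2; no automorphism maps one to the other, so G is not vertex-transitive.

No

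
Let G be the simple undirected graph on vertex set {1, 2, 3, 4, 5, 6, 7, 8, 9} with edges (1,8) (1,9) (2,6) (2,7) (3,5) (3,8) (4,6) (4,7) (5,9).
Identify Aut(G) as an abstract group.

D_4 × D_5

G has two connected components, {1, 3, 5, 8, 9} and {2, 4, 6, 7}; each is 2-regular, so G = C_5 ⊔ C_4. No automorphism exchanges components of different sizes, hence Aut(G) is the direct product D_4 × D_5, order 80.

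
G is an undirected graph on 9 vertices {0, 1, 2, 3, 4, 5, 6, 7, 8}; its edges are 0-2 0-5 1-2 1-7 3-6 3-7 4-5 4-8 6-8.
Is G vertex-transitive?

G is 2-regular and connected on 9 vertices, i.e. the cycle C_9. C_9 has 9 rotations and 9 reflections, so Aut(C_9) ≅ D_9 of order 18. Under this action every vertex can be carried to every other, so G is vertex-transitive.

Yes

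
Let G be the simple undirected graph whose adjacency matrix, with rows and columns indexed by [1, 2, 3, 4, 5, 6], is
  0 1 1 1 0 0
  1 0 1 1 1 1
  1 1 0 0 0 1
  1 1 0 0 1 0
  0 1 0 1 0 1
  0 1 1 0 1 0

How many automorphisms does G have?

Vertex 2 is the unique vertex of degree 5; the remaining 5 vertices each have degree 3 and induce a cycle, so G is the wheel on 6 vertices with hub 2. With the hub fixed, the remaining symmetry is that of the rim cycle C_5, giving the dihedral group D_5.

10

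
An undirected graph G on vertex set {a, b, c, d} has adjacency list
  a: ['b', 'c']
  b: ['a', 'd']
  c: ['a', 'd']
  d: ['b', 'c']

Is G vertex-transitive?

Yes

G is 2-regular and bipartite on 2^2 = 4 vertices with girth 4; it is the hypercube graph Q_2. Aut(Q_2) consists of the signed permutations of the 2 coordinate axes: 2! permutations times 2^2 sign flips, so |Aut| = 2^2·2! = 8. This group acts transitively on the 4 vertices.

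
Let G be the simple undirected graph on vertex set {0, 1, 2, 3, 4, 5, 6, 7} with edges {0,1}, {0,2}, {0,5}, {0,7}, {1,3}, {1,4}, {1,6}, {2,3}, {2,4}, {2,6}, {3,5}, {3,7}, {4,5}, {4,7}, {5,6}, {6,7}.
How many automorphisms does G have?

1152

G is 4-regular and bipartite with parts {0, 3, 4, 6} and {1, 2, 5, 7} (each part is independent and every cross-pair is an edge), so G = K_{4,4}. Aut(K_{4,4}) is the wreath product S_4 ≀ Z_2: permute within each part, then optionally swap the parts; |Aut| = 2·(4!)² = 1152.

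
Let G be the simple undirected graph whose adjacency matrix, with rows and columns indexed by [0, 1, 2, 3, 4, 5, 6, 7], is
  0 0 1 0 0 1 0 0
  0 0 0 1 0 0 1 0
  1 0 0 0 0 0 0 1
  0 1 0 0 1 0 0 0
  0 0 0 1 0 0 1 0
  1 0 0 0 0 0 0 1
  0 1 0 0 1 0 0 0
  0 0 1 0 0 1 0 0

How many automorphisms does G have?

G has two connected components, {0, 2, 5, 7} and {1, 3, 4, 6}; each is 2-regular, so G = C_4 ⊔ C_4. With two isomorphic components, Aut(G) = Aut(C_4) ≀ S_2 = (D_4 × D_4) ⋊ Z_2: permute each cycle by D_4, then optionally swap the two cycles. Order 2·(2·4)² = 128.

128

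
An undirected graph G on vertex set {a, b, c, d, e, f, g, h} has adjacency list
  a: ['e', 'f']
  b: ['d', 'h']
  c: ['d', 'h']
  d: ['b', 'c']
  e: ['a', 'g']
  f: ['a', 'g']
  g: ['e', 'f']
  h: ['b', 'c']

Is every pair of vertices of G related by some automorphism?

Yes

G has two connected components, {a, e, f, g} and {b, c, d, h}; each is 2-regular, so G = C_4 ⊔ C_4. With two isomorphic components, Aut(G) = Aut(C_4) ≀ S_2 = (D_4 × D_4) ⋊ Z_2: permute each cycle by D_4, then optionally swap the two cycles. Order 2·(2·4)² = 128. This group acts transitively on the 8 vertices.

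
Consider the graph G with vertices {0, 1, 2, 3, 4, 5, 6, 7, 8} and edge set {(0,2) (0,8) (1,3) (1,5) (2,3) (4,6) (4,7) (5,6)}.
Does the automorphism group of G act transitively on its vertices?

Automorphisms preserve degree, but G has vertices of degree 1 and vertices of degree 2; no automorphism maps one to the other, so G is not vertex-transitive.

No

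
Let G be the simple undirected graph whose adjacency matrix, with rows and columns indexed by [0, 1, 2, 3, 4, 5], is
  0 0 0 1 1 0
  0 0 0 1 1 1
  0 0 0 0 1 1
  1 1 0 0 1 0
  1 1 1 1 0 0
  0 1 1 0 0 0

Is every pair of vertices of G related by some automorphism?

No

Vertex 4 is the only vertex of degree 4, so every automorphism fixes it; G is not vertex-transitive.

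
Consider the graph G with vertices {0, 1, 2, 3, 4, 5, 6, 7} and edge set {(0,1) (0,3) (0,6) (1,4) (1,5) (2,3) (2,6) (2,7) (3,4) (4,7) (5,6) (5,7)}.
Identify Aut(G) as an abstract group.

G is 3-regular and bipartite on 2^3 = 8 vertices with girth 4; it is the hypercube graph Q_3. The symmetry group of the 3-cube is the hyperoctahedral group B_3 = Z_2 ≀ S_3, of order 2^3·3! = 48.

Z_2^3 ⋊ S_3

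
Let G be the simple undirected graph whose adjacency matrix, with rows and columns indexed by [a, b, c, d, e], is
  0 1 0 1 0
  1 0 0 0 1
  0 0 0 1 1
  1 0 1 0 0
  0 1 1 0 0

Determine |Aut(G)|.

G is 2-regular and connected on 5 vertices, i.e. the cycle C_5. The automorphisms of the 5-cycle are exactly the symmetries of a regular 5-gon: the dihedral group D_5, |D_5| = 10.

10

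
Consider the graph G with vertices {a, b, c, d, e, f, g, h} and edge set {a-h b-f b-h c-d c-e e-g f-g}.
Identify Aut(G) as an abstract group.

Z_2

The degree sequence is [1, 2, 2, 1, 2, 2, 2, 2]; the two degree-1 vertices a and d are the ends of a path, so G = P_8. The only nontrivial automorphism of a path is the end-to-end reflection, so Aut(G) ≅ Z_2.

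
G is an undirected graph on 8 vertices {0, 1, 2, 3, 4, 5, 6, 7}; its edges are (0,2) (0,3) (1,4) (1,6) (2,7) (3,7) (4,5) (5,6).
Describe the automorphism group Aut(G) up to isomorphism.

G has two connected components, {1, 4, 5, 6} and {0, 2, 3, 7}; each is 2-regular, so G = C_4 ⊔ C_4. With two isomorphic components, Aut(G) = Aut(C_4) ≀ S_2 = (D_4 × D_4) ⋊ Z_2: permute each cycle by D_4, then optionally swap the two cycles. Order 2·(2·4)² = 128.

D_4 ≀ Z_2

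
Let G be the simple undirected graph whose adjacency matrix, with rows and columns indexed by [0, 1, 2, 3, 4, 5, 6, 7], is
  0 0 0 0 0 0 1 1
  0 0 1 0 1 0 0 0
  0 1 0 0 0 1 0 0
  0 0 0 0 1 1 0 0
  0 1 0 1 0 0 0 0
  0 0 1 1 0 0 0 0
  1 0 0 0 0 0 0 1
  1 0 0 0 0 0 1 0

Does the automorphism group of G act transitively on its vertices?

No

G has two connected components, {1, 2, 3, 4, 5} and {0, 6, 7}; each is 2-regular, so G = C_5 ⊔ C_3. The orbit of 0 under Aut(G) is {0, 6, 7}, which does not contain 1, so G is not vertex-transitive.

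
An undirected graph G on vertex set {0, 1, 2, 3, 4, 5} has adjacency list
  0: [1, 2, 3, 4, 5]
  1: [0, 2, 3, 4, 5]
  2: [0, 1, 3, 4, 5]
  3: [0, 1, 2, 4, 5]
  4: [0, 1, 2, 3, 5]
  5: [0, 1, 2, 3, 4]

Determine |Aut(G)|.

720

Every vertex has degree 5, so G is the complete graph K_6. Any permutation of the 6 vertices preserves K_6, so Aut(K_6) = S_6 of order 6! = 720.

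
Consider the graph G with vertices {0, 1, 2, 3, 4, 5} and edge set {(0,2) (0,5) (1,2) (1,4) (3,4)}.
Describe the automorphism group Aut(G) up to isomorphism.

C_2

The degree sequence is [2, 2, 2, 1, 2, 1]; the two degree-1 vertices 3 and 5 are the ends of a path, so G = P_6. The only nontrivial automorphism of a path is the end-to-end reflection, so Aut(G) ≅ Z_2.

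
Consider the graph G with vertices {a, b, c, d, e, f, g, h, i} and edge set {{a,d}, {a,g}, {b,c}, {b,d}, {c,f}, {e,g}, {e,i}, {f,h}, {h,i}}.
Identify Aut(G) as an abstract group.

G is 2-regular and connected on 9 vertices, i.e. the cycle C_9. The automorphisms of the 9-cycle are exactly the symmetries of a regular 9-gon: the dihedral group D_9, |D_9| = 18.

D_9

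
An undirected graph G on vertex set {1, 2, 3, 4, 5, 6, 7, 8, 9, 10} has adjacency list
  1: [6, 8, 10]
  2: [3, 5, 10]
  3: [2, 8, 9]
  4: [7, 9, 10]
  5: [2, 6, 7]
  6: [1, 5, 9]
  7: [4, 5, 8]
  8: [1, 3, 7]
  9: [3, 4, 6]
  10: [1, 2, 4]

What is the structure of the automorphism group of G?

the symmetric group S_5

G is 3-regular on 10 vertices with no triangles and no 4-cycles (girth 5): this is the Petersen graph. Viewing the Petersen graph as the Kneser graph K(5,2) — vertices are 2-subsets of {1,…,5}, edges join disjoint pairs — its automorphisms are exactly the permutations of the 5-element set, so Aut ≅ S_5 of order 120.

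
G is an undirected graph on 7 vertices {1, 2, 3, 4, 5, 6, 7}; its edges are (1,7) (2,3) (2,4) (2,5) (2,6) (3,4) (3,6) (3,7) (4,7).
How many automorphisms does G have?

Degrees alone do not determine every vertex (e.g. 1 and 5 both have degree 1), but their neighbour-degree multisets differ: N(1) has degrees [3] while N(5) has degrees [4]. Repeating this refinement separates all vertices, so the only automorphism is the identity.

1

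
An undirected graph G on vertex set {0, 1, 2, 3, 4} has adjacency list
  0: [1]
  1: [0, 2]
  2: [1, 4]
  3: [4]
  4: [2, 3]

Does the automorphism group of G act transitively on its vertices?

Automorphisms preserve degree, but G has vertices of degree 1 and vertices of degree 2; no automorphism maps one to the other, so G is not vertex-transitive.

No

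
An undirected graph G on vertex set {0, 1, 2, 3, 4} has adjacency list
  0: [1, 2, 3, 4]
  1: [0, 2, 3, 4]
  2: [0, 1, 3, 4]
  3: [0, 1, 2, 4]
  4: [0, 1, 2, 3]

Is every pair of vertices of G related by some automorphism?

All 5 vertices are pairwise adjacent: G = K_5. Every bijection on the vertex set is an automorphism of K_5; hence Aut(K_5) ≅ S_5, order 120. This group acts transitively on the 5 vertices.

Yes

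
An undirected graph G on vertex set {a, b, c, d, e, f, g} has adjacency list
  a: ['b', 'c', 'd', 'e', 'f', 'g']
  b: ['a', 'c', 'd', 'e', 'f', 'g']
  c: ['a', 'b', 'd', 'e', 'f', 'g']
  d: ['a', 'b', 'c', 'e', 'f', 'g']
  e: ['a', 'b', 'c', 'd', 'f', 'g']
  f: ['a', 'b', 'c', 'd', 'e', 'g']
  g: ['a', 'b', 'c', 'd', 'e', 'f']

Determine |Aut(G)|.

All 7 vertices are pairwise adjacent: G = K_7. Every bijection on the vertex set is an automorphism of K_7; hence Aut(K_7) ≅ S_7, order 5040.

5040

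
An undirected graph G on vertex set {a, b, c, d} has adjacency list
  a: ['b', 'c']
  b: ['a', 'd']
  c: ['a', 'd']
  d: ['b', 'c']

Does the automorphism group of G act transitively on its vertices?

G is 2-regular and connected on 4 vertices, i.e. the cycle C_4. C_4 has 4 rotations and 4 reflections, so Aut(C_4) ≅ D_4 of order 8. Under this action every vertex can be carried to every other, so G is vertex-transitive.

Yes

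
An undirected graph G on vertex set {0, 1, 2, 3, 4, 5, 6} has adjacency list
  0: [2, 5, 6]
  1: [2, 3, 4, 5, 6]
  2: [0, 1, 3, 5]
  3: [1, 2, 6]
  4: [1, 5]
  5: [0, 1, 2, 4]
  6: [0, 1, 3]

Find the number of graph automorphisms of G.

Degrees alone do not determine every vertex (e.g. 0 and 3 both have degree 3), but their neighbour-degree multisets differ: N(0) has degrees [3, 4, 4] while N(3) has degrees [3, 4, 5]. Repeating this refinement separates all vertices, so the only automorphism is the identity.

1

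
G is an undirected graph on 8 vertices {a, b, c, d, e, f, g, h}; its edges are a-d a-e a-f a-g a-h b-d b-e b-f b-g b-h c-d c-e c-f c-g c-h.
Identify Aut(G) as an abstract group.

The vertices split by degree into {a, b, c} (degree 5) and {d, e, f, g, h} (degree 3); every edge runs between the two parts, so G is the complete bipartite graph K_{3,5}. The parts have unequal sizes, so no automorphism swaps them; each part is permuted independently, giving S_5 × S_3 of order 5!·3! = 720.

S_5 × S_3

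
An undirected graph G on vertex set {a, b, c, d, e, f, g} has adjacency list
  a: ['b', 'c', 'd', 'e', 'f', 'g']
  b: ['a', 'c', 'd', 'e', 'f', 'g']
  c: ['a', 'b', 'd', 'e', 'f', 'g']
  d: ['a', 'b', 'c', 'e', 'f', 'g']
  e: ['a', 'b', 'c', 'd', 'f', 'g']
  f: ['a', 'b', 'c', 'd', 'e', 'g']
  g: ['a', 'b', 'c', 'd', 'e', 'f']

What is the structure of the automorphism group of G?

S_7

Every vertex has degree 6, so G is the complete graph K_7. Every bijection on the vertex set is an automorphism of K_7; hence Aut(K_7) ≅ S_7, order 5040.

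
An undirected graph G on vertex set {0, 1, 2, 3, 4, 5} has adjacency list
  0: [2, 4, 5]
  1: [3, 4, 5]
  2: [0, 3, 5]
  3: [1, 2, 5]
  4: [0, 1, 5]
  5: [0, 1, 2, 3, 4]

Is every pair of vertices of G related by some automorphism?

Vertex 5 is the only vertex of degree 5, so every automorphism fixes it; G is not vertex-transitive.

No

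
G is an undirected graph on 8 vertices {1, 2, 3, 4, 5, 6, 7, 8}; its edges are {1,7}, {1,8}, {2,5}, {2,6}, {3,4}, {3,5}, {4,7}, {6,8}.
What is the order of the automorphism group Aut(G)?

16

G is 2-regular and connected on 8 vertices, i.e. the cycle C_8. C_8 has 8 rotations and 8 reflections, so Aut(C_8) ≅ D_8 of order 16.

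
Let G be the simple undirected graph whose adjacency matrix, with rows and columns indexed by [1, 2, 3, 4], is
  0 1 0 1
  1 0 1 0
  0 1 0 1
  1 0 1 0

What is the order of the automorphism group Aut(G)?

8

Every vertex has degree 2 and the graph is connected, so G is the 4-cycle C_4. C_4 has 4 rotations and 4 reflections, so Aut(C_4) ≅ D_4 of order 8.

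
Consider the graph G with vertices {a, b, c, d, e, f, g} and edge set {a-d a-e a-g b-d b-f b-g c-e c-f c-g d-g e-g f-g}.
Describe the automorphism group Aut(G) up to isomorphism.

D_6

Vertex g is the unique vertex of degree 6; the remaining 6 vertices each have degree 3 and induce a cycle, so G is the wheel on 7 vertices with hub g. Every automorphism fixes the hub and acts on the rim 6-cycle, so Aut(G) ≅ Aut(C_6) = D_6 of order 12.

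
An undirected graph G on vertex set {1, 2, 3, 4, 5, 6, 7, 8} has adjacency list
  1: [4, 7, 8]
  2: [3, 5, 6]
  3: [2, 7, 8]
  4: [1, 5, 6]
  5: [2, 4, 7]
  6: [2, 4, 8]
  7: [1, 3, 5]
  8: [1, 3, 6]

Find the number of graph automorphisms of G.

48

G is 3-regular and bipartite on 2^3 = 8 vertices with girth 4; it is the hypercube graph Q_3. The symmetry group of the 3-cube is the hyperoctahedral group B_3 = Z_2 ≀ S_3, of order 2^3·3! = 48.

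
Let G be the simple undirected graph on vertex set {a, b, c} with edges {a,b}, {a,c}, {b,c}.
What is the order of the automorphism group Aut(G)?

6

All 3 vertices are pairwise adjacent: G = K_3. Every bijection on the vertex set is an automorphism of K_3; hence Aut(K_3) ≅ S_3, order 6.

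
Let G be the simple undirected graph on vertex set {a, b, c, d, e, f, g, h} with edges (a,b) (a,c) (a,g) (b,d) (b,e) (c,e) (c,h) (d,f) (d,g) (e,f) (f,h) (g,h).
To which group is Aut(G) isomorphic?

Z_2^3 ⋊ S_3

G is 3-regular and bipartite on 2^3 = 8 vertices with girth 4; it is the hypercube graph Q_3. The symmetry group of the 3-cube is the hyperoctahedral group B_3 = Z_2 ≀ S_3, of order 2^3·3! = 48.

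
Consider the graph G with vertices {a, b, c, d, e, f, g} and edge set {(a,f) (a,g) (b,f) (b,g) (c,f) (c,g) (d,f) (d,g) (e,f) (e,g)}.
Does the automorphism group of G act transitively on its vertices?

No

Automorphisms preserve degree, but G has vertices of degree 2 and vertices of degree 5; no automorphism maps one to the other, so G is not vertex-transitive.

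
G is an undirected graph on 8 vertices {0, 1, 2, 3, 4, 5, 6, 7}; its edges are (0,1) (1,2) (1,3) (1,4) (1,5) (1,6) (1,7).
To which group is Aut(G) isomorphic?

the symmetric group on 7 letters

Vertex 1 has degree 7 and every other vertex has degree 1, so G is the star K_{1,7} with centre 1. The 7 leaves are pairwise interchangeable while the centre is fixed, giving Aut(G) = S_7.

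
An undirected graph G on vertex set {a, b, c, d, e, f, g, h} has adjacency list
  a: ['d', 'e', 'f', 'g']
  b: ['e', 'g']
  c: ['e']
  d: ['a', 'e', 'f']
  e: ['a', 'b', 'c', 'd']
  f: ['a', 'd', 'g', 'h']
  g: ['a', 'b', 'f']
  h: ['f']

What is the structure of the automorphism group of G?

The degree sequence is [4, 2, 1, 3, 4, 4, 3, 1]. Checking the degree-preserving permutations of the vertex set shows that none except the identity preserves every edge, so Aut(G) is trivial.

1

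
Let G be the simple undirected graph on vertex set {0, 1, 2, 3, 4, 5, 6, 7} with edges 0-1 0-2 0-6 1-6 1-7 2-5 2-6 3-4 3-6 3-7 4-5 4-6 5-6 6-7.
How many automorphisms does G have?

14

Vertex 6 is the unique vertex of degree 7; the remaining 7 vertices each have degree 3 and induce a cycle, so G is the wheel on 8 vertices with hub 6. Every automorphism fixes the hub and acts on the rim 7-cycle, so Aut(G) ≅ Aut(C_7) = D_7 of order 14.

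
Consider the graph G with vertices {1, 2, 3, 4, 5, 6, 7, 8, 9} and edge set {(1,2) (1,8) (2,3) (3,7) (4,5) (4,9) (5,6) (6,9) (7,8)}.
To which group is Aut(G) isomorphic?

D_4 × D_5

G has two connected components, {1, 2, 3, 7, 8} and {4, 5, 6, 9}; each is 2-regular, so G = C_5 ⊔ C_4. The components are non-isomorphic (different sizes), so Aut(G) = Aut(C_4) × Aut(C_5) = D_4 × D_5 of order 8·10 = 80.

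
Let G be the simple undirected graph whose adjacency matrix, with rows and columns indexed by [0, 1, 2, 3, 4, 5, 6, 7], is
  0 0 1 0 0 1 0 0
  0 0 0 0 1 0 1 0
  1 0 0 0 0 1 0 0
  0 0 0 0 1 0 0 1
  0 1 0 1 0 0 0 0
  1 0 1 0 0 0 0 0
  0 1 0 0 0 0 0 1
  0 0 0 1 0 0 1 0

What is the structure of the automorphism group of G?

D_5 × D_3

G has two connected components, {1, 3, 4, 6, 7} and {0, 2, 5}; each is 2-regular, so G = C_5 ⊔ C_3. No automorphism exchanges components of different sizes, hence Aut(G) is the direct product D_5 × D_3, order 60.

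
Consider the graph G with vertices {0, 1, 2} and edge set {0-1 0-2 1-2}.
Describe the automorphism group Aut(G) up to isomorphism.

the symmetric group on 3 letters

Every vertex has degree 2, so G is the complete graph K_3. Every bijection on the vertex set is an automorphism of K_3; hence Aut(K_3) ≅ S_3, order 6.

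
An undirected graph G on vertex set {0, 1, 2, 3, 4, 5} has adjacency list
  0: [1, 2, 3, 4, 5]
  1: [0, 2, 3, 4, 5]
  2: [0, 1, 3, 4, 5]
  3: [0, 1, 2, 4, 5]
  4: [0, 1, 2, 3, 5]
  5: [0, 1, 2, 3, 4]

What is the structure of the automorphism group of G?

the symmetric group on 6 letters

All 6 vertices are pairwise adjacent: G = K_6. Every bijection on the vertex set is an automorphism of K_6; hence Aut(K_6) ≅ S_6, order 720.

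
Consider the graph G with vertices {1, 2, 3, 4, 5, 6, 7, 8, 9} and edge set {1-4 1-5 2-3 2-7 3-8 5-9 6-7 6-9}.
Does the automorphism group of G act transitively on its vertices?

Automorphisms preserve degree, but G has vertices of degree 1 and vertices of degree 2; no automorphism maps one to the other, so G is not vertex-transitive.

No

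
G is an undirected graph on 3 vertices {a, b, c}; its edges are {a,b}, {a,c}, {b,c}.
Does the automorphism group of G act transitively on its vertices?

Yes

Every vertex has degree 2, so G is the complete graph K_3. Any permutation of the 3 vertices preserves K_3, so Aut(K_3) = S_3 of order 3! = 6. Under this action every vertex can be carried to every other, so G is vertex-transitive.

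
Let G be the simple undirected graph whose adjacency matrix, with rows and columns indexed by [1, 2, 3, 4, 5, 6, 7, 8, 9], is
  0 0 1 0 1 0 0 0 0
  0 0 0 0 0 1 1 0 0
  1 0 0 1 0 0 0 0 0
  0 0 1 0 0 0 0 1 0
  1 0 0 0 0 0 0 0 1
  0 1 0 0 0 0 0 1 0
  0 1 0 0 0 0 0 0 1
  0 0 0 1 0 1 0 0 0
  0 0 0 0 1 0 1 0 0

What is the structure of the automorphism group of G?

the dihedral group of order 18

G is 2-regular and connected on 9 vertices, i.e. the cycle C_9. C_9 has 9 rotations and 9 reflections, so Aut(C_9) ≅ D_9 of order 18.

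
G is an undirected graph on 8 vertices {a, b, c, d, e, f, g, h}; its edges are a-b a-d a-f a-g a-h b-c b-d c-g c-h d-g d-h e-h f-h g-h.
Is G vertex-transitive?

Vertex a is the only vertex of degree 5, so every automorphism fixes it; G is not vertex-transitive.

No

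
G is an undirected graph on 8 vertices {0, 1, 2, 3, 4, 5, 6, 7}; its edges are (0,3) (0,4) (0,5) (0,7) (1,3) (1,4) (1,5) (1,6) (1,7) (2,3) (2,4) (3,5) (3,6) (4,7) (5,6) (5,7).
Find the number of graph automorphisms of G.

The degree sequence is [4, 5, 2, 5, 4, 5, 3, 4]. Checking the degree-preserving permutations of the vertex set shows that none except the identity preserves every edge, so Aut(G) is trivial.

1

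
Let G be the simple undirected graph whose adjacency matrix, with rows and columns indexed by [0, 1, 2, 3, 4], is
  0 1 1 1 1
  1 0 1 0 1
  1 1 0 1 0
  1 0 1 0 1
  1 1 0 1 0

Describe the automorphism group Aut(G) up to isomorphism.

Vertex 0 is the unique vertex of degree 4; the remaining 4 vertices each have degree 3 and induce a cycle, so G is the wheel on 5 vertices with hub 0. With the hub fixed, the remaining symmetry is that of the rim cycle C_4, giving the dihedral group D_4.

the dihedral group of order 8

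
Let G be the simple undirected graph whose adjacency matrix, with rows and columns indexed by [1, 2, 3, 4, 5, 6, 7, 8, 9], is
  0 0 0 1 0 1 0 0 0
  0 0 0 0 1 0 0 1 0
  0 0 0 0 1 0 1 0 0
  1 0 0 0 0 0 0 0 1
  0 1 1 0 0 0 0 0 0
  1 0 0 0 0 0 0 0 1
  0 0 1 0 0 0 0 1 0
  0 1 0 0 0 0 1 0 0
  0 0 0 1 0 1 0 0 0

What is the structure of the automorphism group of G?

D_5 × D_4

G has two connected components, {2, 3, 5, 7, 8} and {1, 4, 6, 9}; each is 2-regular, so G = C_5 ⊔ C_4. No automorphism exchanges components of different sizes, hence Aut(G) is the direct product D_5 × D_4, order 80.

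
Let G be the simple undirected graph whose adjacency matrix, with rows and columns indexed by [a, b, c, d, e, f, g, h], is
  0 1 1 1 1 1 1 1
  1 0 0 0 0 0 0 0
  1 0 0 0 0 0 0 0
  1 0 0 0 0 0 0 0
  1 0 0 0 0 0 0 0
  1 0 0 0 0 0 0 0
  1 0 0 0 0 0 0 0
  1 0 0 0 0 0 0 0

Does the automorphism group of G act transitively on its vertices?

No

Vertex a is the only vertex of degree 7, so every automorphism fixes it; G is not vertex-transitive.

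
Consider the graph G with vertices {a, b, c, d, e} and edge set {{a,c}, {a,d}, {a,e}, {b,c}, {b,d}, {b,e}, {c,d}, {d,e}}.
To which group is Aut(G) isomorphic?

the dihedral group of order 8

Vertex d is the unique vertex of degree 4; the remaining 4 vertices each have degree 3 and induce a cycle, so G is the wheel on 5 vertices with hub d. Every automorphism fixes the hub and acts on the rim 4-cycle, so Aut(G) ≅ Aut(C_4) = D_4 of order 8.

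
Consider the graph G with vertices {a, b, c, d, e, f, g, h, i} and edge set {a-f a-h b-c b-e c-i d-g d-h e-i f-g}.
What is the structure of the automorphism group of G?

G has two connected components, {a, d, f, g, h} and {b, c, e, i}; each is 2-regular, so G = C_5 ⊔ C_4. No automorphism exchanges components of different sizes, hence Aut(G) is the direct product D_4 × D_5, order 80.

D_4 × D_5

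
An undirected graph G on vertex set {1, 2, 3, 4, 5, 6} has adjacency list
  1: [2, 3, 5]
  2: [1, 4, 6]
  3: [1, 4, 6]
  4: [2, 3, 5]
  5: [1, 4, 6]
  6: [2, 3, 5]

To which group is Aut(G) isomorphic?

S_3 ≀ Z_2

G is 3-regular and bipartite with parts {1, 4, 6} and {2, 3, 5} (each part is independent and every cross-pair is an edge), so G = K_{3,3}. Each part can be permuted independently (S_3 × S_3) and the two equal-size parts can also be swapped, giving (S_3 × S_3) ⋊ Z_2 of order 2·(3!)² = 72.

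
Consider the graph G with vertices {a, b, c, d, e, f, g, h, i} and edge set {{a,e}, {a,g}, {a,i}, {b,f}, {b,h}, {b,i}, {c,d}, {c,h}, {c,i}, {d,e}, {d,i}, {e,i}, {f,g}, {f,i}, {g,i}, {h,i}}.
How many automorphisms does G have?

16

Vertex i is the unique vertex of degree 8; the remaining 8 vertices each have degree 3 and induce a cycle, so G is the wheel on 9 vertices with hub i. With the hub fixed, the remaining symmetry is that of the rim cycle C_8, giving the dihedral group D_8.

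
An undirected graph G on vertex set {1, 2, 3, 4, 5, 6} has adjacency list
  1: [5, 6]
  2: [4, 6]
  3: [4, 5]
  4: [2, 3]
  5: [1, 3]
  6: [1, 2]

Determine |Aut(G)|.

Every vertex has degree 2 and the graph is connected, so G is the 6-cycle C_6. The automorphisms of the 6-cycle are exactly the symmetries of a regular 6-gon: the dihedral group D_6, |D_6| = 12.

12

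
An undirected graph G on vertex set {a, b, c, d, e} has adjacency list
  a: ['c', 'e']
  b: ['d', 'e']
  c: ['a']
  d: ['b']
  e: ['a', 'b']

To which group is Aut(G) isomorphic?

the cyclic group of order 2

The degree sequence is [2, 2, 1, 1, 2]; the two degree-1 vertices c and d are the ends of a path, so G = P_5. A path has exactly one nontrivial symmetry — reversal — giving Aut(G) of order 2.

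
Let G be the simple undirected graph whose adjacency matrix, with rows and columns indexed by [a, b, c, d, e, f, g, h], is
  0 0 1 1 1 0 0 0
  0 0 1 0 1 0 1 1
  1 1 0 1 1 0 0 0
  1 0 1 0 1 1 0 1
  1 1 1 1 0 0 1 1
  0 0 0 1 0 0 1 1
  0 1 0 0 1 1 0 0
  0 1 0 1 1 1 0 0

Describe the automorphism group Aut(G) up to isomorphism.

The degree sequence is [3, 4, 4, 5, 6, 3, 3, 4]. Checking the degree-preserving permutations of the vertex set shows that none except the identity preserves every edge, so Aut(G) is trivial.

1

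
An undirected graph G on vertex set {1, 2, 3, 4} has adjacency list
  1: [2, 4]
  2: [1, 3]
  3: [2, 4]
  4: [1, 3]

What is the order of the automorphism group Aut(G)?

G is 2-regular and bipartite on 2^2 = 4 vertices with girth 4; it is the hypercube graph Q_2. The symmetry group of the 2-cube is the hyperoctahedral group B_2 = Z_2 ≀ S_2, of order 2^2·2! = 8.

8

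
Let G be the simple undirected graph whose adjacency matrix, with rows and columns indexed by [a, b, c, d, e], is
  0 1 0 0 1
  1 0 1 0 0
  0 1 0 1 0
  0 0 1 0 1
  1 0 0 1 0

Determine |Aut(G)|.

G is 2-regular and connected on 5 vertices, i.e. the cycle C_5. The automorphisms of the 5-cycle are exactly the symmetries of a regular 5-gon: the dihedral group D_5, |D_5| = 10.

10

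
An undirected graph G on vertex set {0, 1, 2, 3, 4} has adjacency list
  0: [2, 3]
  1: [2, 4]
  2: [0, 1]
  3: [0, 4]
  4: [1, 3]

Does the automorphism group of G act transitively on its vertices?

Every vertex has degree 2 and the graph is connected, so G is the 5-cycle C_5. C_5 has 5 rotations and 5 reflections, so Aut(C_5) ≅ D_5 of order 10. This group acts transitively on the 5 vertices.

Yes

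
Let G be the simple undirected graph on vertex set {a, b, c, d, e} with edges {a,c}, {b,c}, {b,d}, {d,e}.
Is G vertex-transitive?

Automorphisms preserve degree, but G has vertices of degree 1 and vertices of degree 2; no automorphism maps one to the other, so G is not vertex-transitive.

No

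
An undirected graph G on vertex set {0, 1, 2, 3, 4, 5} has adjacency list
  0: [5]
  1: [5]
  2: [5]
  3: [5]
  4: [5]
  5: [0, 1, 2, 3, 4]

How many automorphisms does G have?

Vertex 5 has degree 5 and every other vertex has degree 1, so G is the star K_{1,5} with centre 5. Any automorphism fixes the centre and permutes the 5 leaves freely, so Aut(G) ≅ S_5 of order 5! = 120.

120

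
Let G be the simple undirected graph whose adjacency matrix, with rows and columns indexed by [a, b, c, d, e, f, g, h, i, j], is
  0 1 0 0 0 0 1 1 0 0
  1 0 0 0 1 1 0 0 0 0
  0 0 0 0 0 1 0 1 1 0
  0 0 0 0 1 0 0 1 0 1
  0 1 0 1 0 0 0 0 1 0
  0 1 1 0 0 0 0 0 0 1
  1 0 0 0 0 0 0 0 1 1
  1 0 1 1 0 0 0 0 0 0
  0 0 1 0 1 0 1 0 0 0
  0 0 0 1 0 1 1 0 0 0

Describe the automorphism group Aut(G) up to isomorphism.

the symmetric group S_5

G is 3-regular on 10 vertices with no triangles and no 4-cycles (girth 5): this is the Petersen graph. It is a classical fact that the Petersen graph has automorphism group S_5 (order 120), arising from its description as the Kneser graph K(5,2).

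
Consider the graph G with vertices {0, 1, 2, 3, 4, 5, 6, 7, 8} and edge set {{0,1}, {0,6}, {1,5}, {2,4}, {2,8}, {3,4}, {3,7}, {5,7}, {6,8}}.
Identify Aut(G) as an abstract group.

Every vertex has degree 2 and the graph is connected, so G is the 9-cycle C_9. The automorphisms of the 9-cycle are exactly the symmetries of a regular 9-gon: the dihedral group D_9, |D_9| = 18.

the dihedral group of order 18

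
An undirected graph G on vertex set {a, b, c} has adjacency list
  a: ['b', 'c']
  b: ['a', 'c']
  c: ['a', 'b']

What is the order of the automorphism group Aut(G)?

All 3 vertices are pairwise adjacent: G = K_3. Every bijection on the vertex set is an automorphism of K_3; hence Aut(K_3) ≅ S_3, order 6.

6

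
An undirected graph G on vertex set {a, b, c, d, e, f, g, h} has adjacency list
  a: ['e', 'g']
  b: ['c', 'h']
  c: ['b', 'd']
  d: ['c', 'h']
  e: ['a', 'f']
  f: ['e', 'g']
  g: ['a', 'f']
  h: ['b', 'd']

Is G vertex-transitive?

G has two connected components, {b, c, d, h} and {a, e, f, g}; each is 2-regular, so G = C_4 ⊔ C_4. Aut of a disjoint union of two copies of C_4 is the wreath product D_4 ≀ Z_2, of order 2·8² = 128. This group acts transitively on the 8 vertices.

Yes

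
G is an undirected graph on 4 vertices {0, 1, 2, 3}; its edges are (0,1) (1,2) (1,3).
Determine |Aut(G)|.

Vertex 1 has degree 3 and every other vertex has degree 1, so G is the star K_{1,3} with centre 1. The 3 leaves are pairwise interchangeable while the centre is fixed, giving Aut(G) = S_3.

6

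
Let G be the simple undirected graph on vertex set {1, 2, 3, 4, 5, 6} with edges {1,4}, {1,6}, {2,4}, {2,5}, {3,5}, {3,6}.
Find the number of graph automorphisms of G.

Every vertex has degree 2 and the graph is connected, so G is the 6-cycle C_6. C_6 has 6 rotations and 6 reflections, so Aut(C_6) ≅ D_6 of order 12.

12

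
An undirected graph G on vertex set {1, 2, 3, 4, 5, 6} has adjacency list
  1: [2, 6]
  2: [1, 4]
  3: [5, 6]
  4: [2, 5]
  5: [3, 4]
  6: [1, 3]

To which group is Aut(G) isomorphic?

D_6

G is 2-regular and connected on 6 vertices, i.e. the cycle C_6. The automorphisms of the 6-cycle are exactly the symmetries of a regular 6-gon: the dihedral group D_6, |D_6| = 12.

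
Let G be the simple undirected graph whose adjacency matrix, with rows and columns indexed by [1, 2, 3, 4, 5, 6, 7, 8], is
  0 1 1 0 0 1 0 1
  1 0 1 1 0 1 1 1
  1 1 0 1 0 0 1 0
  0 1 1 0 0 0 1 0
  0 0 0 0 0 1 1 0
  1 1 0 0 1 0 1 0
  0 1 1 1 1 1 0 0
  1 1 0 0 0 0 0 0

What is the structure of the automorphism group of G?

1

Degrees alone do not determine every vertex (e.g. 1 and 3 both have degree 4), but their neighbour-degree multisets differ: N(1) has degrees [2, 4, 4, 6] while N(3) has degrees [3, 4, 5, 6]. Repeating this refinement separates all vertices, so the only automorphism is the identity.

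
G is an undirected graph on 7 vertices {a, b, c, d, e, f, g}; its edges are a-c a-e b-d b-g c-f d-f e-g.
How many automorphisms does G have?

14

Every vertex has degree 2 and the graph is connected, so G is the 7-cycle C_7. C_7 has 7 rotations and 7 reflections, so Aut(C_7) ≅ D_7 of order 14.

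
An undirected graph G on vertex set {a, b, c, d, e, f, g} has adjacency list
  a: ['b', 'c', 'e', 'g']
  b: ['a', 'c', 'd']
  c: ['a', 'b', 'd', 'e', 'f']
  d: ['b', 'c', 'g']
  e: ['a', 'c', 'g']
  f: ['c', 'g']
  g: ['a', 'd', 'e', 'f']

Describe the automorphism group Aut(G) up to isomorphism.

The degree sequence is [4, 3, 5, 3, 3, 2, 4]. Checking the degree-preserving permutations of the vertex set shows that none except the identity preserves every edge, so Aut(G) is trivial.

{e}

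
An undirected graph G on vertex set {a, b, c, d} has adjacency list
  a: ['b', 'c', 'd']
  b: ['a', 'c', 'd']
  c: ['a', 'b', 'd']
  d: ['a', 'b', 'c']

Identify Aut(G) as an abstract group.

Every vertex has degree 3, so G is the complete graph K_4. Every bijection on the vertex set is an automorphism of K_4; hence Aut(K_4) ≅ S_4, order 24.

S_4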